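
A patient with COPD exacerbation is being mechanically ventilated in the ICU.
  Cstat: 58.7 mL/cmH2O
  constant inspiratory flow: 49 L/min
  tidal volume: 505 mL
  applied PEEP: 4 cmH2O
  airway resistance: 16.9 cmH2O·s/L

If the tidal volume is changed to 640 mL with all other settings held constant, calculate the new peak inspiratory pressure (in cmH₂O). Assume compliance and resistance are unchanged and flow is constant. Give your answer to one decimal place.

28.7

Flow: 49 L/min ÷ 60 = 0.8167 L/s.
PIP = Vt/C + R·V̇ + PEEP (constant-flow equation of motion).
Only the elastic term changes: ΔPIP = ΔVt / C = (640 − 505) / 58.7 = 2.3 cmH2O.
Original PIP = 505/58.7 + 16.9×0.8167 + 4 = 26.405 cmH2O; new PIP = 26.405 + (2.3) = 28.705 cmH2O.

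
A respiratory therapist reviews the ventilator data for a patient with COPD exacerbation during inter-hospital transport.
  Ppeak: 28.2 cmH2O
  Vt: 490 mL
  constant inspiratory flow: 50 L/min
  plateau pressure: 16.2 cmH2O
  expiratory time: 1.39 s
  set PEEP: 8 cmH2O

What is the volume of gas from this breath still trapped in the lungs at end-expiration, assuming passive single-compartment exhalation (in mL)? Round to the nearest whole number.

Flow: 50 L/min ÷ 60 = 0.8333 L/s.
R = (PIP − Pplat)/V̇ = (28.2 − 16.2) / 0.8333 = 12.0/0.8333 = 14.401 cmH2O·s/L.
C = Vt/(Pplat − PEEP) = 490.0 / (16.2 − 8) = 490.0/8.2 = 59.756 mL/cmH2O.
τ = R × C = 14.401 × 0.05976 L/cmH2O = 0.8606 s.
Fraction remaining = e^(−Te/τ) = e^(−1.39/0.8606) = 0.1989.
Trapped volume = 490.0 × 0.1989 = 97.461 mL.

97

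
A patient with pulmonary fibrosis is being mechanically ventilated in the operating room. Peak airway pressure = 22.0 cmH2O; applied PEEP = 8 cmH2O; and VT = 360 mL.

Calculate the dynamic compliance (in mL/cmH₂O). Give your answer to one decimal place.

25.7

Dynamic compliance = Vt / (PIP − PEEP) = 360 / (22.0 − 8) = 360 / 14.0 = 25.714 mL/cmH2O.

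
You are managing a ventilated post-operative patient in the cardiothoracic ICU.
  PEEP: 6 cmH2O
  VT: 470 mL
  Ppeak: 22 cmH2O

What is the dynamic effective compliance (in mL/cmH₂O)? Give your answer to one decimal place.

Dynamic compliance = Vt / (PIP − PEEP) = 470 / (22 − 6) = 470 / 16.0 = 29.375 mL/cmH2O.

29.4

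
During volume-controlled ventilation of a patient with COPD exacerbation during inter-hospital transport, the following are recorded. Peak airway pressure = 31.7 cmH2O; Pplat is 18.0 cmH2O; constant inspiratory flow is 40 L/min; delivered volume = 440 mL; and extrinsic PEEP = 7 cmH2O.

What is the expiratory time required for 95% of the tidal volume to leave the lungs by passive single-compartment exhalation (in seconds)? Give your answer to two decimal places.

Flow: 40 L/min ÷ 60 = 0.6667 L/s.
R = (PIP − Pplat)/V̇ = (31.7 − 18.0) / 0.6667 = 13.7/0.6667 = 20.549 cmH2O·s/L.
C = Vt/(Pplat − PEEP) = 440.0 / (18.0 − 7) = 440.0/11.0 = 40.0 mL/cmH2O.
τ = R × C = 20.549 × 0.04 L/cmH2O = 0.822 s.
t = −τ·ln(1 − 0.95) = −0.822·ln(0.05) = 2.462 s.

2.46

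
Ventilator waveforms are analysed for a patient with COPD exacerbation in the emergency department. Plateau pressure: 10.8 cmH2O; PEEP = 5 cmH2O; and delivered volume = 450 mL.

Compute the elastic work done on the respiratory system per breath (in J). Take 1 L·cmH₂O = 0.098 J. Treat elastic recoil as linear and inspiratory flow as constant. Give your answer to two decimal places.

Elastic work ≈ ½ × (Pplat − PEEP) × Vt = 0.5 × (10.8 − 5) × 0.450 L = 0.5 × 5.8 × 0.450 = 1.305 L·cmH2O.
× 0.098 J/(L·cmH2O) → 0.1279 J.

0.13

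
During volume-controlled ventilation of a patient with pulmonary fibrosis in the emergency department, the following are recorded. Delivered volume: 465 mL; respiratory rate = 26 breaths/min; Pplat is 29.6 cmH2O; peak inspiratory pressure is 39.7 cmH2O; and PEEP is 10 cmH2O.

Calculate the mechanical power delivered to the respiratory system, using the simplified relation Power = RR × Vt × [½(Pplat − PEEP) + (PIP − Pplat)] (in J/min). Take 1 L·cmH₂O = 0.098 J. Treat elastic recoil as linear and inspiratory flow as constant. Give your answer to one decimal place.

23.6

Per-breath work = Vt × [½(Pplat−PEEP) + (PIP−Pplat)] = 0.465 × [0.5×19.6 + 10.1] = 0.465 × 19.9 = 9.254 L·cmH2O.
Power = 26 × 9.254 = 240.6 L·cmH2O/min.
× 0.098 J/(L·cmH2O) → 23.579 J/min.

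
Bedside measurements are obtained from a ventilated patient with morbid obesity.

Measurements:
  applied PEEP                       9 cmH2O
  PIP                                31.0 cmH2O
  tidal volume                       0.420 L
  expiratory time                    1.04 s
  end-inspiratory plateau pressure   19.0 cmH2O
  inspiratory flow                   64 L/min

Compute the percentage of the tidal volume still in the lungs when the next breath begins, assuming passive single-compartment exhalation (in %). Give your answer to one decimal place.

11.1

Flow: 64 L/min ÷ 60 = 1.0667 L/s.
R = (PIP − Pplat)/V̇ = (31.0 − 19.0) / 1.0667 = 12.0/1.0667 = 11.25 cmH2O·s/L.
C = Vt/(Pplat − PEEP) = 420.0 / (19.0 − 9) = 420.0/10.0 = 42.0 mL/cmH2O.
τ = R × C = 11.25 × 0.042 L/cmH2O = 0.4725 s.
Fraction remaining at end-expiration = e^(−Te/τ) = e^(−1.04/0.4725) = 0.1107 → 11.07%.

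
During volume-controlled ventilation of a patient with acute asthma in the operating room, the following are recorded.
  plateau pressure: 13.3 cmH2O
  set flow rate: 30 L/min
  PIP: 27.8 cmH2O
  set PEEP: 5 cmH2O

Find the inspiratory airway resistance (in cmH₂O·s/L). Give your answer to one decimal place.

Flow: 30 L/min ÷ 60 = 0.5 L/s.
Raw = (PIP − Pplat) / flow = (27.8 − 13.3) / 0.5 = 14.5 / 0.5 = 29.0 cmH2O·s/L.

29.0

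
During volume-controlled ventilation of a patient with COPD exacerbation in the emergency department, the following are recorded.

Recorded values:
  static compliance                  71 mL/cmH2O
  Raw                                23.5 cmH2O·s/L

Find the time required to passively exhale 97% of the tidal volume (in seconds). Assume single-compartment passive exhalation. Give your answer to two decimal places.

5.85

τ = R × C = 23.5 × 71 mL/cmH2O = 23.5 × 0.071 L/cmH2O = 1.669 s.
Exhaled fraction f = 1 − e^(−t/τ) → t = −τ·ln(1 − f) = −1.669·ln(0.03) = 5.852 s.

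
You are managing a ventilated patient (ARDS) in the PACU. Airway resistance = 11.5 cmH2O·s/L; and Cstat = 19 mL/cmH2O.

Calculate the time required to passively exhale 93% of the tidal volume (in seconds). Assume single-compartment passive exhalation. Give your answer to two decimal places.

τ = R × C = 11.5 × 19 mL/cmH2O = 11.5 × 0.019 L/cmH2O = 0.2185 s.
Exhaled fraction f = 1 − e^(−t/τ) → t = −τ·ln(1 − f) = −0.2185·ln(0.07) = 0.581 s.

0.58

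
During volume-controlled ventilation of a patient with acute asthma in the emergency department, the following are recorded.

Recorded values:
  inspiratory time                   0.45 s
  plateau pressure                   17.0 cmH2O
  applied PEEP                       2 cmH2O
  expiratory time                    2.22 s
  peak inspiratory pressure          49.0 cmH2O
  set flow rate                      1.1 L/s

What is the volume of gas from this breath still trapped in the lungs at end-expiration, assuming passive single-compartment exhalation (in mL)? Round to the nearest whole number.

49

Vt = flow × Ti = 1.1 L/s × 0.45 s × 1000 mL/L = 495.0 mL.
R = (PIP − Pplat)/V̇ = (49.0 − 17.0) / 1.1 = 32.0/1.1 = 29.091 cmH2O·s/L.
C = Vt/(Pplat − PEEP) = 495.0 / (17.0 − 2) = 495.0/15.0 = 33.0 mL/cmH2O.
τ = R × C = 29.091 × 0.033 L/cmH2O = 0.96 s.
Fraction remaining = e^(−Te/τ) = e^(−2.22/0.96) = 0.09901.
Trapped volume = 495.0 × 0.09901 = 49.01 mL.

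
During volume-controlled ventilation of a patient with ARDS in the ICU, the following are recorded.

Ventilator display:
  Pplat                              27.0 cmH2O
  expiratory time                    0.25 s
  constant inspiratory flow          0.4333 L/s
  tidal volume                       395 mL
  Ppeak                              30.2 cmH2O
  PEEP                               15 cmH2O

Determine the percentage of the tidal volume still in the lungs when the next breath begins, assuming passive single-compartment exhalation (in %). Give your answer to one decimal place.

35.8

R = (PIP − Pplat)/V̇ = (30.2 − 27.0) / 0.4333 = 3.2/0.4333 = 7.385 cmH2O·s/L.
C = Vt/(Pplat − PEEP) = 395.0 / (27.0 − 15) = 395.0/12.0 = 32.917 mL/cmH2O.
τ = R × C = 7.385 × 0.03292 L/cmH2O = 0.2431 s.
Fraction remaining at end-expiration = e^(−Te/τ) = e^(−0.25/0.2431) = 0.3576 → 35.76%.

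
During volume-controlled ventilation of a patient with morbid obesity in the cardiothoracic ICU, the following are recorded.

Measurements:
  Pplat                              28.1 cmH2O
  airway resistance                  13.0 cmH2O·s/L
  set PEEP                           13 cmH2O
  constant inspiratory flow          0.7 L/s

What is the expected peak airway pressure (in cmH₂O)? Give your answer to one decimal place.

PIP = Pplat + Raw × flow = 28.1 + 13.0 × 0.7 = 28.1 + 9.1 = 37.2 cmH2O.

37.2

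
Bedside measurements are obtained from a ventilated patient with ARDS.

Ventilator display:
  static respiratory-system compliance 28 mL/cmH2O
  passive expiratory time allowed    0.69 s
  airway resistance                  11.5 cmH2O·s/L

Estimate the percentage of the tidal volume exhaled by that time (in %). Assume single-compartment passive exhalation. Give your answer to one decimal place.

88.3

τ = R × C = 11.5 × 28 mL/cmH2O = 11.5 × 0.028 L/cmH2O = 0.322 s.
Passive exhalation: V(t)/V₀ = e^(−t/τ) = e^(−0.69/0.322) = 0.1173.
Fraction exhaled = 1 − 0.1173 = 0.8827 → 88.27%.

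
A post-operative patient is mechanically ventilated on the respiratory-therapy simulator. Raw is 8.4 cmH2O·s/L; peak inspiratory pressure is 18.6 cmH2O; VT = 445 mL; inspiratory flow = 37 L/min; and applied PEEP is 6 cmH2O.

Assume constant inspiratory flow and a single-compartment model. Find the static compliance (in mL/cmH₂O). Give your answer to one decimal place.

Flow: 37 L/min ÷ 60 = 0.6167 L/s.
Equation of motion (constant flow): PIP = Vt/C + R·V̇ + PEEP.
Vt/C = PIP − R·V̇ − PEEP = 18.6 − 8.4×0.6167 − 6 = 18.6 − 5.18 − 6 = 7.42 cmH2O.
C = Vt / 7.42 = 445 / 7.42 = 59.973 mL/cmH2O.

60.0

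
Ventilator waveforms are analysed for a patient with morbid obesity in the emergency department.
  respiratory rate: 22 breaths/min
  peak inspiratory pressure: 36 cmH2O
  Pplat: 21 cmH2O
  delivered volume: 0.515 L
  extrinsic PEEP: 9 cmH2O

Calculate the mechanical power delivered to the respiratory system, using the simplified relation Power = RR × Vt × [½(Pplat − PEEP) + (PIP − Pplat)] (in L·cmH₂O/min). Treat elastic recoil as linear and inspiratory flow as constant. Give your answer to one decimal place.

237.9

Per-breath work = Vt × [½(Pplat−PEEP) + (PIP−Pplat)] = 0.515 × [0.5×12.0 + 15.0] = 0.515 × 21.0 = 10.815 L·cmH2O.
Power = 22 × 10.815 = 237.93 L·cmH2O/min.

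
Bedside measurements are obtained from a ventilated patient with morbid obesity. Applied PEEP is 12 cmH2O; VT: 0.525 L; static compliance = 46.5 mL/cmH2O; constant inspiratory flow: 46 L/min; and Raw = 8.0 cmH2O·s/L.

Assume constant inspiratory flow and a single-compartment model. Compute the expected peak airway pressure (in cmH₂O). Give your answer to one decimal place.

29.4

Flow: 46 L/min ÷ 60 = 0.7667 L/s.
Equation of motion (constant flow): PIP = Vt/C + R·V̇ + PEEP.
PIP = 525/46.5 + 8.0×0.7667 + 12 = 11.29 + 6.134 + 12 = 29.424 cmH2O.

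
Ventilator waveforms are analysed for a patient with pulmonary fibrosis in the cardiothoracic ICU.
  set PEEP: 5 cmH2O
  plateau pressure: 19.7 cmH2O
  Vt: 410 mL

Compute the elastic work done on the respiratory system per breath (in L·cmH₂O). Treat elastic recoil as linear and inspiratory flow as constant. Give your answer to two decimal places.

Elastic work ≈ ½ × (Pplat − PEEP) × Vt = 0.5 × (19.7 − 5) × 0.410 L = 0.5 × 14.7 × 0.410 = 3.014 L·cmH2O.

3.01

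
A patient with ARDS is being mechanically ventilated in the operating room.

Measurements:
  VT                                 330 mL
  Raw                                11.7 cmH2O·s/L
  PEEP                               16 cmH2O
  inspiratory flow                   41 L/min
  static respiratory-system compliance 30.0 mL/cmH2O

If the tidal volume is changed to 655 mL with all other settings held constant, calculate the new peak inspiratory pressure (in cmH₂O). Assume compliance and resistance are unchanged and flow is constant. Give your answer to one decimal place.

45.8

Flow: 41 L/min ÷ 60 = 0.6833 L/s.
PIP = Vt/C + R·V̇ + PEEP (constant-flow equation of motion).
Only the elastic term changes: ΔPIP = ΔVt / C = (655 − 330) / 30.0 = 10.833 cmH2O.
Original PIP = 330/30.0 + 11.7×0.6833 + 16 = 34.995 cmH2O; new PIP = 34.995 + (10.833) = 45.828 cmH2O.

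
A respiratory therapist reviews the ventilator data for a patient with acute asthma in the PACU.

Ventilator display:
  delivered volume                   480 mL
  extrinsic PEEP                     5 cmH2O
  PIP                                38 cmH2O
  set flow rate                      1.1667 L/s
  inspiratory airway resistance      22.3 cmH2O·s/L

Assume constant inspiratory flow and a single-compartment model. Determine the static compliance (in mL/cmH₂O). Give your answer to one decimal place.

Equation of motion (constant flow): PIP = Vt/C + R·V̇ + PEEP.
Vt/C = PIP − R·V̇ − PEEP = 38 − 22.3×1.1667 − 5 = 38 − 26.017 − 5 = 6.983 cmH2O.
C = Vt / 6.983 = 480 / 6.983 = 68.738 mL/cmH2O.

68.7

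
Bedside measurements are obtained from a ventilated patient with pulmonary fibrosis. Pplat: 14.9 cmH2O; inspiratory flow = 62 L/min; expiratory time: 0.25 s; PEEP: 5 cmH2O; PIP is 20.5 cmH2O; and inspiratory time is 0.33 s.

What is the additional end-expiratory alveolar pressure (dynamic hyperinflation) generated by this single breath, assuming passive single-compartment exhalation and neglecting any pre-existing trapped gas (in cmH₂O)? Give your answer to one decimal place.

2.6

Flow: 62 L/min ÷ 60 = 1.0333 L/s.
Vt = flow × Ti = 1.0333 L/s × 0.33 s × 1000 mL/L = 340.99 mL.
R = (PIP − Pplat)/V̇ = (20.5 − 14.9) / 1.0333 = 5.6/1.0333 = 5.42 cmH2O·s/L.
C = Vt/(Pplat − PEEP) = 340.99 / (14.9 − 5) = 340.99/9.9 = 34.443 mL/cmH2O.
τ = R × C = 5.42 × 0.03444 L/cmH2O = 0.1867 s.
Fraction remaining = e^(−Te/τ) = e^(−0.25/0.1867) = 0.2621; trapped volume = 340.99 × 0.2621 = 89.373 mL.
Additional alveolar pressure from trapping ≈ V_trapped / C = 89.373 / 34.443 = 2.595 cmH2O.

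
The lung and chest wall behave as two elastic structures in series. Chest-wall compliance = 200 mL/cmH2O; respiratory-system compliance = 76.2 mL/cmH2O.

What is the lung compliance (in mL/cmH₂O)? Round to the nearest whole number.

123

1/CL = 1/Crs − 1/Ccw.
1/CL = 1/76.2 − 1/200 = 0.008123.
CL = 123.11 mL/cmH2O.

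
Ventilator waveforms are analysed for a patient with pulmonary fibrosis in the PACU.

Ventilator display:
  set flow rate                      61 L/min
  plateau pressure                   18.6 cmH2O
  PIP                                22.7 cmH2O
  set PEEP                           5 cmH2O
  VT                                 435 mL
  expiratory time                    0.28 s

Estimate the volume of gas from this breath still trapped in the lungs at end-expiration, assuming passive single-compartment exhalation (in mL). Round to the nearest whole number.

Flow: 61 L/min ÷ 60 = 1.0167 L/s.
R = (PIP − Pplat)/V̇ = (22.7 − 18.6) / 1.0167 = 4.1/1.0167 = 4.033 cmH2O·s/L.
C = Vt/(Pplat − PEEP) = 435.0 / (18.6 − 5) = 435.0/13.6 = 31.985 mL/cmH2O.
τ = R × C = 4.033 × 0.03199 L/cmH2O = 0.129 s.
Fraction remaining = e^(−Te/τ) = e^(−0.28/0.129) = 0.1141.
Trapped volume = 435.0 × 0.1141 = 49.634 mL.

50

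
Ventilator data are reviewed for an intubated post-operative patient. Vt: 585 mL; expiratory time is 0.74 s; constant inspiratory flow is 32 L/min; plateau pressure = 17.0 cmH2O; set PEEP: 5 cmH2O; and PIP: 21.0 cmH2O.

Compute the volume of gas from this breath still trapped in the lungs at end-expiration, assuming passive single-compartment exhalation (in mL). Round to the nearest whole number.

Flow: 32 L/min ÷ 60 = 0.5333 L/s.
R = (PIP − Pplat)/V̇ = (21.0 − 17.0) / 0.5333 = 4.0/0.5333 = 7.5 cmH2O·s/L.
C = Vt/(Pplat − PEEP) = 585.0 / (17.0 − 5) = 585.0/12.0 = 48.75 mL/cmH2O.
τ = R × C = 7.5 × 0.04875 L/cmH2O = 0.3656 s.
Fraction remaining = e^(−Te/τ) = e^(−0.74/0.3656) = 0.1321.
Trapped volume = 585.0 × 0.1321 = 77.279 mL.

77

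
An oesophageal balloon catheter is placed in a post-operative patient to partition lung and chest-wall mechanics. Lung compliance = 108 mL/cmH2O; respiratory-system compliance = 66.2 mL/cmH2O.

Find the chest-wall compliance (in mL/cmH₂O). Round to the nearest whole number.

171

1/Ccw = 1/Crs − 1/CL.
1/Ccw = 1/66.2 − 1/108 = 0.005846.
Ccw = 171.06 mL/cmH2O.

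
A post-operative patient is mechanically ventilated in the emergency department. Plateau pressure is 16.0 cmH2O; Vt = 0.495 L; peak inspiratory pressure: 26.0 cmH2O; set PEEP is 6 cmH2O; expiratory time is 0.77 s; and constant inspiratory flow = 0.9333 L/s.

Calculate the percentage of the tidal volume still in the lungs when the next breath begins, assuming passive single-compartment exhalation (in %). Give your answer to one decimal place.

23.4

R = (PIP − Pplat)/V̇ = (26.0 − 16.0) / 0.9333 = 10.0/0.9333 = 10.715 cmH2O·s/L.
C = Vt/(Pplat − PEEP) = 495.0 / (16.0 − 6) = 495.0/10.0 = 49.5 mL/cmH2O.
τ = R × C = 10.715 × 0.0495 L/cmH2O = 0.5304 s.
Fraction remaining at end-expiration = e^(−Te/τ) = e^(−0.77/0.5304) = 0.2342 → 23.42%.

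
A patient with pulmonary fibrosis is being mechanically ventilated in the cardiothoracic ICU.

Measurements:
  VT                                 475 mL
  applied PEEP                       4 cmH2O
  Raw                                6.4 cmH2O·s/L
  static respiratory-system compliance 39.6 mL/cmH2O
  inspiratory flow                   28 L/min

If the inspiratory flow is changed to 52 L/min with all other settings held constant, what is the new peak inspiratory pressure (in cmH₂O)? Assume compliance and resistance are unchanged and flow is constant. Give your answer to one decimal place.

21.5

Flow: 28 L/min ÷ 60 = 0.4667 L/s.
New flow: 52 L/min ÷ 60 = 0.8667 L/s.
PIP = Vt/C + R·V̇ + PEEP (constant-flow equation of motion).
Only the resistive term changes: ΔPIP = R × ΔV̇ = 6.4 × (0.8667 − 0.4667) = 6.4 × 0.4 = 2.56 cmH2O.
Original PIP = 475/39.6 + 6.4×0.4667 + 4 = 18.982 cmH2O; new PIP = 18.982 + (2.56) = 21.542 cmH2O.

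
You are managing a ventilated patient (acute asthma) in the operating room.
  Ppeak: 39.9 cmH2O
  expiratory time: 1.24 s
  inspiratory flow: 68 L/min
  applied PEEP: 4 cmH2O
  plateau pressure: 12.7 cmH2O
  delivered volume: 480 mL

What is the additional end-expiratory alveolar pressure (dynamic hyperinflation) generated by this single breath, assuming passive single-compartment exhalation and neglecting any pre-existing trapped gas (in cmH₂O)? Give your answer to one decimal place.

3.4

Flow: 68 L/min ÷ 60 = 1.1333 L/s.
R = (PIP − Pplat)/V̇ = (39.9 − 12.7) / 1.1333 = 27.2/1.1333 = 24.001 cmH2O·s/L.
C = Vt/(Pplat − PEEP) = 480.0 / (12.7 − 4) = 480.0/8.7 = 55.172 mL/cmH2O.
τ = R × C = 24.001 × 0.05517 L/cmH2O = 1.324 s.
Fraction remaining = e^(−Te/τ) = e^(−1.24/1.324) = 0.392; trapped volume = 480.0 × 0.392 = 188.16 mL.
Additional alveolar pressure from trapping ≈ V_trapped / C = 188.16 / 55.172 = 3.41 cmH2O.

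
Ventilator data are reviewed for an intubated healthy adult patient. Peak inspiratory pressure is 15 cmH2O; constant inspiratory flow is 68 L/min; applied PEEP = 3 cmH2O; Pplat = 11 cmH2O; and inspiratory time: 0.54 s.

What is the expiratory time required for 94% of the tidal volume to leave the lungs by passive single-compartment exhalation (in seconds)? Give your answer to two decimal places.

0.76

Flow: 68 L/min ÷ 60 = 1.1333 L/s.
Vt = flow × Ti = 1.1333 L/s × 0.54 s × 1000 mL/L = 611.98 mL.
R = (PIP − Pplat)/V̇ = (15 − 11) / 1.1333 = 4.0/1.1333 = 3.53 cmH2O·s/L.
C = Vt/(Pplat − PEEP) = 611.98 / (11 − 3) = 611.98/8.0 = 76.498 mL/cmH2O.
τ = R × C = 3.53 × 0.0765 L/cmH2O = 0.27 s.
t = −τ·ln(1 − 0.94) = −0.27·ln(0.06) = 0.7596 s.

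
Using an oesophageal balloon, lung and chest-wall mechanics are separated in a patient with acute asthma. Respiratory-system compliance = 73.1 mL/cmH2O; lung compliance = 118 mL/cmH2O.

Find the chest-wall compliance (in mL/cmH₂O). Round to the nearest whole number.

1/Ccw = 1/Crs − 1/CL.
1/Ccw = 1/73.1 − 1/118 = 0.005205.
Ccw = 192.12 mL/cmH2O.

192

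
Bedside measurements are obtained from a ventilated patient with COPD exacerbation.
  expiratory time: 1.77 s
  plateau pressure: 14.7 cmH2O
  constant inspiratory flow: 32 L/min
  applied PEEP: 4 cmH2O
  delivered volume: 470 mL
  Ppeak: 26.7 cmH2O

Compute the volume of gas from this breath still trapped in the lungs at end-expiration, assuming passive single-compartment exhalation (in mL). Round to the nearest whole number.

Flow: 32 L/min ÷ 60 = 0.5333 L/s.
R = (PIP − Pplat)/V̇ = (26.7 − 14.7) / 0.5333 = 12.0/0.5333 = 22.501 cmH2O·s/L.
C = Vt/(Pplat − PEEP) = 470.0 / (14.7 − 4) = 470.0/10.7 = 43.925 mL/cmH2O.
τ = R × C = 22.501 × 0.04393 L/cmH2O = 0.9885 s.
Fraction remaining = e^(−Te/τ) = e^(−1.77/0.9885) = 0.1669.
Trapped volume = 470.0 × 0.1669 = 78.443 mL.

78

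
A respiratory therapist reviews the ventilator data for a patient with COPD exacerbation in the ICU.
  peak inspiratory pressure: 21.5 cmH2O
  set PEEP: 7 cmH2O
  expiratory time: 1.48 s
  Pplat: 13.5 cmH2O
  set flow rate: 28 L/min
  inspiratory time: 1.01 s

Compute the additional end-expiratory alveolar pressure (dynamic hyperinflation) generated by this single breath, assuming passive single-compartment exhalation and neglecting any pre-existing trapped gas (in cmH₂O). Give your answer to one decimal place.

Flow: 28 L/min ÷ 60 = 0.4667 L/s.
Vt = flow × Ti = 0.4667 L/s × 1.01 s × 1000 mL/L = 471.37 mL.
R = (PIP − Pplat)/V̇ = (21.5 − 13.5) / 0.4667 = 8.0/0.4667 = 17.142 cmH2O·s/L.
C = Vt/(Pplat − PEEP) = 471.37 / (13.5 − 7) = 471.37/6.5 = 72.518 mL/cmH2O.
τ = R × C = 17.142 × 0.07252 L/cmH2O = 1.243 s.
Fraction remaining = e^(−Te/τ) = e^(−1.48/1.243) = 0.304; trapped volume = 471.37 × 0.304 = 143.3 mL.
Additional alveolar pressure from trapping ≈ V_trapped / C = 143.3 / 72.518 = 1.976 cmH2O.

2.0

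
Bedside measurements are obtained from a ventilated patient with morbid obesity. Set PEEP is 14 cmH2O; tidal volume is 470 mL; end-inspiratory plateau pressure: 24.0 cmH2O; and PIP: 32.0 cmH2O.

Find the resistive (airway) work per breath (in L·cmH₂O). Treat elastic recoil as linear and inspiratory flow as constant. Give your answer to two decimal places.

3.76

With constant inspiratory flow the resistive pressure is constant at PIP − Pplat = 32.0 − 24.0 = 8.0 cmH2O, so resistive work = 8.0 × 0.470 = 3.76 L·cmH2O.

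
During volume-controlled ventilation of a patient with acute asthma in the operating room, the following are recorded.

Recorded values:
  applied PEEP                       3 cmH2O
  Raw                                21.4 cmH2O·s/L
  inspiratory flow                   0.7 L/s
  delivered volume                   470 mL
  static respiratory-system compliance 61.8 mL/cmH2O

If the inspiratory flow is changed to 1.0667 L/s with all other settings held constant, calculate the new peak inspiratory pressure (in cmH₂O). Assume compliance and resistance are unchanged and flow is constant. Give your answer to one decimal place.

PIP = Vt/C + R·V̇ + PEEP (constant-flow equation of motion).
Only the resistive term changes: ΔPIP = R × ΔV̇ = 21.4 × (1.0667 − 0.7) = 21.4 × 0.3667 = 7.847 cmH2O.
Original PIP = 470/61.8 + 21.4×0.7 + 3 = 25.585 cmH2O; new PIP = 25.585 + (7.847) = 33.432 cmH2O.

33.4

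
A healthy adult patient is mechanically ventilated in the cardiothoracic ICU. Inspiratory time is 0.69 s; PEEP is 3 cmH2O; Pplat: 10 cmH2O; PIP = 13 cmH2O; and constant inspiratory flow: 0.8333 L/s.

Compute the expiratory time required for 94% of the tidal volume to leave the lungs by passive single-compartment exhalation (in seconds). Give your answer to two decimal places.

0.83

Vt = flow × Ti = 0.8333 L/s × 0.69 s × 1000 mL/L = 574.98 mL.
R = (PIP − Pplat)/V̇ = (13 − 10) / 0.8333 = 3.0/0.8333 = 3.6 cmH2O·s/L.
C = Vt/(Pplat − PEEP) = 574.98 / (10 − 3) = 574.98/7.0 = 82.14 mL/cmH2O.
τ = R × C = 3.6 × 0.08214 L/cmH2O = 0.2957 s.
t = −τ·ln(1 − 0.94) = −0.2957·ln(0.06) = 0.8319 s.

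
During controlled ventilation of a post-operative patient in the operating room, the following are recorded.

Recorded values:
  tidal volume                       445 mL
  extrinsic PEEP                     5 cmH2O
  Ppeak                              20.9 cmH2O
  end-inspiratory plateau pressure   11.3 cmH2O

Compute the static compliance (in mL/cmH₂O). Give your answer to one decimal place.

Cstat = Vt / (Pplat − PEEP) = 445 / (11.3 − 5) = 445 / 6.3 = 70.635 mL/cmH2O.

70.6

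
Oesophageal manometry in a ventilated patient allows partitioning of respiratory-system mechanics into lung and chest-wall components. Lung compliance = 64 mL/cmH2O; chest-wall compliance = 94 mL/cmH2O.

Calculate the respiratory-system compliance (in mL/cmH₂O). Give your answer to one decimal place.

38.1

Lung and chest wall are elastances in series: 1/Crs = 1/CL + 1/Ccw.
1/Crs = 1/64 + 1/94 = 0.02626.
Crs = 38.081 mL/cmH2O.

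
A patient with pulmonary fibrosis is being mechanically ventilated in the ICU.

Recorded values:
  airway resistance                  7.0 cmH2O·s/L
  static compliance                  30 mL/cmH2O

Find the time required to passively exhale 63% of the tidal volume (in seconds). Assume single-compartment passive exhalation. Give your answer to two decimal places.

0.21

τ = R × C = 7.0 × 30 mL/cmH2O = 7.0 × 0.030 L/cmH2O = 0.21 s.
Exhaled fraction f = 1 − e^(−t/τ) → t = −τ·ln(1 − f) = −0.21·ln(0.37) = 0.2088 s.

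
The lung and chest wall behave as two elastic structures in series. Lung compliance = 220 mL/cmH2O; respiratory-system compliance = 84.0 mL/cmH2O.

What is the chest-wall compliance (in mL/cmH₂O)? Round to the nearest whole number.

1/Ccw = 1/Crs − 1/CL.
1/Ccw = 1/84.0 − 1/220 = 0.007359.
Ccw = 135.89 mL/cmH2O.

136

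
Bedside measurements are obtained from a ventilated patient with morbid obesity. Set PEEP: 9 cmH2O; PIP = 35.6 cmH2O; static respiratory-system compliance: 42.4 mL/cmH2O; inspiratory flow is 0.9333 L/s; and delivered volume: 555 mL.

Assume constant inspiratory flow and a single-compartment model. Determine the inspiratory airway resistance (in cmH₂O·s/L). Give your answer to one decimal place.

Equation of motion (constant flow): PIP = Vt/C + R·V̇ + PEEP.
R·V̇ = PIP − Vt/C − PEEP = 35.6 − 555/42.4 − 9 = 35.6 − 13.09 − 9 = 13.51 cmH2O.
R = 13.51 / 0.9333 = 14.476 cmH2O·s/L.

14.5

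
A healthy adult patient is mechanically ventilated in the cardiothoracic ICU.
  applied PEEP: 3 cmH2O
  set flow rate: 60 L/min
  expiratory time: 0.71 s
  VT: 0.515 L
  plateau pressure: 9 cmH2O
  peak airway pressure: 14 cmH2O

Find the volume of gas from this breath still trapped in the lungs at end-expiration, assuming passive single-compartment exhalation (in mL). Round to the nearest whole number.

Flow: 60 L/min ÷ 60 = 1 L/s.
R = (PIP − Pplat)/V̇ = (14 − 9) / 1 = 5.0/1 = 5.0 cmH2O·s/L.
C = Vt/(Pplat − PEEP) = 515.0 / (9 − 3) = 515.0/6.0 = 85.833 mL/cmH2O.
τ = R × C = 5.0 × 0.08583 L/cmH2O = 0.4292 s.
Fraction remaining = e^(−Te/τ) = e^(−0.71/0.4292) = 0.1912.
Trapped volume = 515.0 × 0.1912 = 98.468 mL.

98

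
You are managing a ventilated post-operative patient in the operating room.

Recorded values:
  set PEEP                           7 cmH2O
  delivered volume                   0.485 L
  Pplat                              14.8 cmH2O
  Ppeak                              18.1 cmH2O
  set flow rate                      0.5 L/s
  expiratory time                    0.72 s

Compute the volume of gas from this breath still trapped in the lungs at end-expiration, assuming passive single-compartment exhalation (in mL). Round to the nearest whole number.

R = (PIP − Pplat)/V̇ = (18.1 − 14.8) / 0.5 = 3.3/0.5 = 6.6 cmH2O·s/L.
C = Vt/(Pplat − PEEP) = 485.0 / (14.8 − 7) = 485.0/7.8 = 62.179 mL/cmH2O.
τ = R × C = 6.6 × 0.06218 L/cmH2O = 0.4104 s.
Fraction remaining = e^(−Te/τ) = e^(−0.72/0.4104) = 0.173.
Trapped volume = 485.0 × 0.173 = 83.905 mL.

84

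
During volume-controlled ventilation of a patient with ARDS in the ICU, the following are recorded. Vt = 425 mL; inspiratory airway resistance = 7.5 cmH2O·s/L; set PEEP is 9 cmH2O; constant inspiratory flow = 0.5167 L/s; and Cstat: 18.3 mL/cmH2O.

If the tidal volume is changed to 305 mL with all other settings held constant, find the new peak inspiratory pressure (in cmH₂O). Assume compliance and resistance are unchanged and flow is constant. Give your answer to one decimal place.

29.5

PIP = Vt/C + R·V̇ + PEEP (constant-flow equation of motion).
Only the elastic term changes: ΔPIP = ΔVt / C = (305 − 425) / 18.3 = -6.557 cmH2O.
Original PIP = 425/18.3 + 7.5×0.5167 + 9 = 36.099 cmH2O; new PIP = 36.099 + (-6.557) = 29.542 cmH2O.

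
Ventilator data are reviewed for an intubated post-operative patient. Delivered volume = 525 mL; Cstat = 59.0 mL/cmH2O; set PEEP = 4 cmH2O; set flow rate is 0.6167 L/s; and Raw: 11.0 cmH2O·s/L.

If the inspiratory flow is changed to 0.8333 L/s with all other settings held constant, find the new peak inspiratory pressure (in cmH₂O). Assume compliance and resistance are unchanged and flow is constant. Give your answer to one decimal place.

PIP = Vt/C + R·V̇ + PEEP (constant-flow equation of motion).
Only the resistive term changes: ΔPIP = R × ΔV̇ = 11.0 × (0.8333 − 0.6167) = 11.0 × 0.2166 = 2.383 cmH2O.
Original PIP = 525/59.0 + 11.0×0.6167 + 4 = 19.682 cmH2O; new PIP = 19.682 + (2.383) = 22.065 cmH2O.

22.1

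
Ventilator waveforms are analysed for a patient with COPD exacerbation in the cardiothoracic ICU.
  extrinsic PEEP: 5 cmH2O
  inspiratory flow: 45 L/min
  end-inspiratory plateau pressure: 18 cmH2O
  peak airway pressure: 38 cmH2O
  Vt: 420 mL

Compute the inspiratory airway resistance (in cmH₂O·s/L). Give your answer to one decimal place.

26.7

Flow: 45 L/min ÷ 60 = 0.75 L/s.
Raw = (PIP − Pplat) / flow = (38 − 18) / 0.75 = 20.0 / 0.75 = 26.667 cmH2O·s/L.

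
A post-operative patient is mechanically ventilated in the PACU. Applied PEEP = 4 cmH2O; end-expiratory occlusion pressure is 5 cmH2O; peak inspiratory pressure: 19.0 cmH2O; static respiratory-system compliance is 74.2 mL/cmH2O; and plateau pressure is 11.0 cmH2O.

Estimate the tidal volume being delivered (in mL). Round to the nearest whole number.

End-expiratory occlusion gives total PEEP = 5 cmH2O (intrinsic PEEP = 5 − 4 = 1). Use total PEEP for the elastic gradient.
Vt = Cstat × (Pplat − PEEPtotal) = 74.2 × (11.0 − 5) = 74.2 × 6.0 = 445.2 mL.

445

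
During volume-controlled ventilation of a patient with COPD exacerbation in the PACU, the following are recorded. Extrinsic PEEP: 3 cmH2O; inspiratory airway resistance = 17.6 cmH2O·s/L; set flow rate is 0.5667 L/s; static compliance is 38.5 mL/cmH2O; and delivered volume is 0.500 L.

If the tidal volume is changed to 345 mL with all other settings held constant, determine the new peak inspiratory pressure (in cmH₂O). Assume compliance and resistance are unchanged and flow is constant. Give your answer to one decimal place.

PIP = Vt/C + R·V̇ + PEEP (constant-flow equation of motion).
Only the elastic term changes: ΔPIP = ΔVt / C = (345 − 500) / 38.5 = -4.026 cmH2O.
Original PIP = 500/38.5 + 17.6×0.5667 + 3 = 25.961 cmH2O; new PIP = 25.961 + (-4.026) = 21.935 cmH2O.

21.9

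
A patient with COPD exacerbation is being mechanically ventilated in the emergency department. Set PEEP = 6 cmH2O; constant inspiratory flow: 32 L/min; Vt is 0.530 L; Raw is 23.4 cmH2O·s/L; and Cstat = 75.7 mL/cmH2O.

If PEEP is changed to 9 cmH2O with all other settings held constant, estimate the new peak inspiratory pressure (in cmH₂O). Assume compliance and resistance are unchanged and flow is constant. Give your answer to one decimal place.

28.5

Flow: 32 L/min ÷ 60 = 0.5333 L/s.
PIP = Vt/C + R·V̇ + PEEP (constant-flow equation of motion).
Only the baseline term changes: ΔPIP = ΔPEEP = 9 − 6 = 3.0 cmH2O.
Original PIP = 530/75.7 + 23.4×0.5333 + 6 = 25.481 cmH2O; new PIP = 25.481 + (3.0) = 28.481 cmH2O.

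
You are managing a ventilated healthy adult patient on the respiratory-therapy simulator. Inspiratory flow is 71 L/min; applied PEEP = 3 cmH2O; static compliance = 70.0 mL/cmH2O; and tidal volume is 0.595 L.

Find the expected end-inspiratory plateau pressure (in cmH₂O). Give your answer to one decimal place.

Pplat = PEEP + Vt / Cstat = 3 + 595 / 70.0 = 3 + 8.5 = 11.5 cmH2O.

11.5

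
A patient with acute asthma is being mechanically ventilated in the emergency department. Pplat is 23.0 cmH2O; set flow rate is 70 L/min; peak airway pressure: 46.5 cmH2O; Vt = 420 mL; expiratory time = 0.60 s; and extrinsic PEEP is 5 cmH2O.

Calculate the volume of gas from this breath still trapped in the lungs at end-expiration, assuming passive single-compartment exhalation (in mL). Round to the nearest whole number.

117

Flow: 70 L/min ÷ 60 = 1.1667 L/s.
R = (PIP − Pplat)/V̇ = (46.5 − 23.0) / 1.1667 = 23.5/1.1667 = 20.142 cmH2O·s/L.
C = Vt/(Pplat − PEEP) = 420.0 / (23.0 − 5) = 420.0/18.0 = 23.333 mL/cmH2O.
τ = R × C = 20.142 × 0.02333 L/cmH2O = 0.4699 s.
Fraction remaining = e^(−Te/τ) = e^(−0.60/0.4699) = 0.2789.
Trapped volume = 420.0 × 0.2789 = 117.14 mL.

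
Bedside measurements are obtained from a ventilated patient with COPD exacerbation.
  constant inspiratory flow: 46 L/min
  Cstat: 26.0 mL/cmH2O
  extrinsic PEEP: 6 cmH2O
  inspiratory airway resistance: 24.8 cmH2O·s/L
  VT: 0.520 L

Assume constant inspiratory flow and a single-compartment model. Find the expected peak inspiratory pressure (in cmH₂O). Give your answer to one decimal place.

Flow: 46 L/min ÷ 60 = 0.7667 L/s.
Equation of motion (constant flow): PIP = Vt/C + R·V̇ + PEEP.
PIP = 520/26.0 + 24.8×0.7667 + 6 = 20.0 + 19.014 + 6 = 45.014 cmH2O.

45.0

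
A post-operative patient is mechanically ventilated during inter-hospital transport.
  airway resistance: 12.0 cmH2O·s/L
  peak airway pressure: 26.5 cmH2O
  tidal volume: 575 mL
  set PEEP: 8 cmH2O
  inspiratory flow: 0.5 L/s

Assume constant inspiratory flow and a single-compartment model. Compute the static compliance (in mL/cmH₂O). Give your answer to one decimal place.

46.0

Equation of motion (constant flow): PIP = Vt/C + R·V̇ + PEEP.
Vt/C = PIP − R·V̇ − PEEP = 26.5 − 12.0×0.5 − 8 = 26.5 − 6.0 − 8 = 12.5 cmH2O.
C = Vt / 12.5 = 575 / 12.5 = 46.0 mL/cmH2O.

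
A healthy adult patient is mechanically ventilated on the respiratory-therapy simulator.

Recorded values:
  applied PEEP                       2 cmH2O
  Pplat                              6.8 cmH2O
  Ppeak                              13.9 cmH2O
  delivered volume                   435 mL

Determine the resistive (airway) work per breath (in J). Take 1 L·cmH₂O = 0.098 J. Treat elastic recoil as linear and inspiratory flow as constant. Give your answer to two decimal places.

0.30

With constant inspiratory flow the resistive pressure is constant at PIP − Pplat = 13.9 − 6.8 = 7.1 cmH2O, so resistive work = 7.1 × 0.435 = 3.089 L·cmH2O.
× 0.098 J/(L·cmH2O) → 0.3027 J.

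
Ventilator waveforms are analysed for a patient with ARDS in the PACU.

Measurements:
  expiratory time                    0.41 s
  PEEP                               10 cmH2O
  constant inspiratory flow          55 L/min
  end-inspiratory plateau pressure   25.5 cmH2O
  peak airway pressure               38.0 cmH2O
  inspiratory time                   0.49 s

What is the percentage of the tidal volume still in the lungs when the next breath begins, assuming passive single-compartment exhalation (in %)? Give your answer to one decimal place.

Flow: 55 L/min ÷ 60 = 0.9167 L/s.
Vt = flow × Ti = 0.9167 L/s × 0.49 s × 1000 mL/L = 449.18 mL.
R = (PIP − Pplat)/V̇ = (38.0 − 25.5) / 0.9167 = 12.5/0.9167 = 13.636 cmH2O·s/L.
C = Vt/(Pplat − PEEP) = 449.18 / (25.5 − 10) = 449.18/15.5 = 28.979 mL/cmH2O.
τ = R × C = 13.636 × 0.02898 L/cmH2O = 0.3952 s.
Fraction remaining at end-expiration = e^(−Te/τ) = e^(−0.41/0.3952) = 0.3544 → 35.44%.

35.4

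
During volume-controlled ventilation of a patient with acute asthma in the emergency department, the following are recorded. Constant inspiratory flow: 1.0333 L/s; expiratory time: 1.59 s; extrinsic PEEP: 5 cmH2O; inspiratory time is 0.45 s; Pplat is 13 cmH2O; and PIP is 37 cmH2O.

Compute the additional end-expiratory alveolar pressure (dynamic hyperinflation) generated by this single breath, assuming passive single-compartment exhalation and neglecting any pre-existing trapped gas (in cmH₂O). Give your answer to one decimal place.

Vt = flow × Ti = 1.0333 L/s × 0.45 s × 1000 mL/L = 464.99 mL.
R = (PIP − Pplat)/V̇ = (37 − 13) / 1.0333 = 24.0/1.0333 = 23.227 cmH2O·s/L.
C = Vt/(Pplat − PEEP) = 464.99 / (13 − 5) = 464.99/8.0 = 58.124 mL/cmH2O.
τ = R × C = 23.227 × 0.05812 L/cmH2O = 1.35 s.
Fraction remaining = e^(−Te/τ) = e^(−1.59/1.35) = 0.308; trapped volume = 464.99 × 0.308 = 143.22 mL.
Additional alveolar pressure from trapping ≈ V_trapped / C = 143.22 / 58.124 = 2.464 cmH2O.

2.5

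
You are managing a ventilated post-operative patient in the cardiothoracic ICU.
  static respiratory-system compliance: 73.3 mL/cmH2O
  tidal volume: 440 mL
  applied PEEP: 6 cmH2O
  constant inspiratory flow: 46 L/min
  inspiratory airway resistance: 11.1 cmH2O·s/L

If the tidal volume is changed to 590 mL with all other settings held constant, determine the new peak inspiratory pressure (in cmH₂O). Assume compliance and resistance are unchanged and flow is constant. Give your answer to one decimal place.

Flow: 46 L/min ÷ 60 = 0.7667 L/s.
PIP = Vt/C + R·V̇ + PEEP (constant-flow equation of motion).
Only the elastic term changes: ΔPIP = ΔVt / C = (590 − 440) / 73.3 = 2.046 cmH2O.
Original PIP = 440/73.3 + 11.1×0.7667 + 6 = 20.513 cmH2O; new PIP = 20.513 + (2.046) = 22.559 cmH2O.

22.6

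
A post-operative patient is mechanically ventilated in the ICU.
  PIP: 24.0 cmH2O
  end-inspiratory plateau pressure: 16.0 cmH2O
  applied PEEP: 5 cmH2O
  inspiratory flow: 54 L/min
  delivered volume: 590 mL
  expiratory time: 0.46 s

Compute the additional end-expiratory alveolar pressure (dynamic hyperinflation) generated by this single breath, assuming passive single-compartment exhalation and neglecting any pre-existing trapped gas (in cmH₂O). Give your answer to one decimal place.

4.2

Flow: 54 L/min ÷ 60 = 0.9 L/s.
R = (PIP − Pplat)/V̇ = (24.0 − 16.0) / 0.9 = 8.0/0.9 = 8.889 cmH2O·s/L.
C = Vt/(Pplat − PEEP) = 590.0 / (16.0 − 5) = 590.0/11.0 = 53.636 mL/cmH2O.
τ = R × C = 8.889 × 0.05364 L/cmH2O = 0.4768 s.
Fraction remaining = e^(−Te/τ) = e^(−0.46/0.4768) = 0.3811; trapped volume = 590.0 × 0.3811 = 224.85 mL.
Additional alveolar pressure from trapping ≈ V_trapped / C = 224.85 / 53.636 = 4.192 cmH2O.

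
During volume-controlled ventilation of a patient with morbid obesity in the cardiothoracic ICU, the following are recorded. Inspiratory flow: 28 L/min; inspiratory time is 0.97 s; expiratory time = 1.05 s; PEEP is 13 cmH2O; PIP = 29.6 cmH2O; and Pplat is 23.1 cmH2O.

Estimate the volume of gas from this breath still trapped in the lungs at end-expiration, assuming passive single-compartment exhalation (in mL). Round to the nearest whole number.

84

Flow: 28 L/min ÷ 60 = 0.4667 L/s.
Vt = flow × Ti = 0.4667 L/s × 0.97 s × 1000 mL/L = 452.7 mL.
R = (PIP − Pplat)/V̇ = (29.6 − 23.1) / 0.4667 = 6.5/0.4667 = 13.928 cmH2O·s/L.
C = Vt/(Pplat − PEEP) = 452.7 / (23.1 − 13) = 452.7/10.1 = 44.822 mL/cmH2O.
τ = R × C = 13.928 × 0.04482 L/cmH2O = 0.6243 s.
Fraction remaining = e^(−Te/τ) = e^(−1.05/0.6243) = 0.186.
Trapped volume = 452.7 × 0.186 = 84.202 mL.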